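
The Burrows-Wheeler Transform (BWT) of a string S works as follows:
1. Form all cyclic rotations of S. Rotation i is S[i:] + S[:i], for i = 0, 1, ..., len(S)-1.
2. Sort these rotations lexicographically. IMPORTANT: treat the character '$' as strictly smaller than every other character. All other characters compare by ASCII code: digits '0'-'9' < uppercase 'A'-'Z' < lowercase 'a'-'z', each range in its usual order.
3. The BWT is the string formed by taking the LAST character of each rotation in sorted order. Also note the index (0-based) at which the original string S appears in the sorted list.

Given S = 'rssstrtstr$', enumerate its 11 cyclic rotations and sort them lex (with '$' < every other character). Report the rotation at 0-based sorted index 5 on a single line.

All 11 rotations (rotation i = S[i:]+S[:i]):
  rot[0] = rssstrtstr$
  rot[1] = ssstrtstr$r
  rot[2] = sstrtstr$rs
  rot[3] = strtstr$rss
  rot[4] = trtstr$rsss
  rot[5] = rtstr$rssst
  rot[6] = tstr$rssstr
  rot[7] = str$rssstrt
  rot[8] = tr$rssstrts
  rot[9] = r$rssstrtst
  rot[10] = $rssstrtstr
Sorted (with $ < everything):
  sorted[0] = $rssstrtstr
  sorted[1] = r$rssstrtst
  sorted[2] = rssstrtstr$
  sorted[3] = rtstr$rssst
  sorted[4] = ssstrtstr$r
  sorted[5] = sstrtstr$rs
  sorted[6] = str$rssstrt
  sorted[7] = strtstr$rss
  sorted[8] = tr$rssstrts
  sorted[9] = trtstr$rsss
  sorted[10] = tstr$rssstr
sorted[5] = sstrtstr$rs

Answer: sstrtstr$rs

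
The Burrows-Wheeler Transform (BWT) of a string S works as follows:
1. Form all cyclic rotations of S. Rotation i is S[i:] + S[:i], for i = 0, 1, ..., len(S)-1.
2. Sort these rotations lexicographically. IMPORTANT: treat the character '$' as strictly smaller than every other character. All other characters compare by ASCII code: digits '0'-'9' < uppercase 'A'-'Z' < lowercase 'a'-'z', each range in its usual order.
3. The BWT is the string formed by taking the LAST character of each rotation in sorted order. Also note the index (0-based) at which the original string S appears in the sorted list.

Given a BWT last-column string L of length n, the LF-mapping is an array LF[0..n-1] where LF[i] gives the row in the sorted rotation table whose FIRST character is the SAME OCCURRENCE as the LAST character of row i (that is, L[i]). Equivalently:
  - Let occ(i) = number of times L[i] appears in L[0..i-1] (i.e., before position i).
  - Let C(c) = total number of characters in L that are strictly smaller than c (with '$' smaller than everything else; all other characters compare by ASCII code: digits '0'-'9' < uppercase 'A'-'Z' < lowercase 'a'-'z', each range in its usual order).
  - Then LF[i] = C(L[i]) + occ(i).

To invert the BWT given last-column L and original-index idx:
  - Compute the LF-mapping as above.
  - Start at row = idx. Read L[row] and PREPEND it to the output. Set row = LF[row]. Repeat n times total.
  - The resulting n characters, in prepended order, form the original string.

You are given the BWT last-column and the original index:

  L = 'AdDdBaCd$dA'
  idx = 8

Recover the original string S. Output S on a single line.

LF mapping: 1 7 5 8 3 6 4 9 0 10 2
Walk LF starting at row 8, prepending L[row]:
  step 1: row=8, L[8]='$', prepend. Next row=LF[8]=0
  step 2: row=0, L[0]='A', prepend. Next row=LF[0]=1
  step 3: row=1, L[1]='d', prepend. Next row=LF[1]=7
  step 4: row=7, L[7]='d', prepend. Next row=LF[7]=9
  step 5: row=9, L[9]='d', prepend. Next row=LF[9]=10
  step 6: row=10, L[10]='A', prepend. Next row=LF[10]=2
  step 7: row=2, L[2]='D', prepend. Next row=LF[2]=5
  step 8: row=5, L[5]='a', prepend. Next row=LF[5]=6
  step 9: row=6, L[6]='C', prepend. Next row=LF[6]=4
  step 10: row=4, L[4]='B', prepend. Next row=LF[4]=3
  step 11: row=3, L[3]='d', prepend. Next row=LF[3]=8
Reversed output: dBCaDAdddA$

Answer: dBCaDAdddA$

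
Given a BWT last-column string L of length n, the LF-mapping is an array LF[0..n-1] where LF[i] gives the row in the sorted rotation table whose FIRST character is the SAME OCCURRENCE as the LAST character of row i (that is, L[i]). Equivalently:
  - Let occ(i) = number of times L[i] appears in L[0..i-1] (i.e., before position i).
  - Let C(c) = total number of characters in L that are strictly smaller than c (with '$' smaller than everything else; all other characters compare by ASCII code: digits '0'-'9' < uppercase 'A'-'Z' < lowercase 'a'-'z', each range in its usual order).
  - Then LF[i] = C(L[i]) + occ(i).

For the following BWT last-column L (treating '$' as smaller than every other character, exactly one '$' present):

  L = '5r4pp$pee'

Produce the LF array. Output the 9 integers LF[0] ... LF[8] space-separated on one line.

Answer: 2 8 1 5 6 0 7 3 4

Derivation:
Char counts: '$':1, '4':1, '5':1, 'e':2, 'p':3, 'r':1
C (first-col start): C('$')=0, C('4')=1, C('5')=2, C('e')=3, C('p')=5, C('r')=8
L[0]='5': occ=0, LF[0]=C('5')+0=2+0=2
L[1]='r': occ=0, LF[1]=C('r')+0=8+0=8
L[2]='4': occ=0, LF[2]=C('4')+0=1+0=1
L[3]='p': occ=0, LF[3]=C('p')+0=5+0=5
L[4]='p': occ=1, LF[4]=C('p')+1=5+1=6
L[5]='$': occ=0, LF[5]=C('$')+0=0+0=0
L[6]='p': occ=2, LF[6]=C('p')+2=5+2=7
L[7]='e': occ=0, LF[7]=C('e')+0=3+0=3
L[8]='e': occ=1, LF[8]=C('e')+1=3+1=4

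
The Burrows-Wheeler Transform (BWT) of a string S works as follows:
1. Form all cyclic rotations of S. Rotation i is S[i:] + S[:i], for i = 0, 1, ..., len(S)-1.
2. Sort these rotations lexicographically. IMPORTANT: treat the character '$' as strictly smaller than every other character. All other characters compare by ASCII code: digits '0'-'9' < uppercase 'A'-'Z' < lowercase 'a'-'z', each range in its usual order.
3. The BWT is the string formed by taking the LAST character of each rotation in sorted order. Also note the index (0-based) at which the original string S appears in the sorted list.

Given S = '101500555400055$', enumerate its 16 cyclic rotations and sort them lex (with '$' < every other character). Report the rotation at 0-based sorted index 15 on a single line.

All 16 rotations (rotation i = S[i:]+S[:i]):
  rot[0] = 101500555400055$
  rot[1] = 01500555400055$1
  rot[2] = 1500555400055$10
  rot[3] = 500555400055$101
  rot[4] = 00555400055$1015
  rot[5] = 0555400055$10150
  rot[6] = 555400055$101500
  rot[7] = 55400055$1015005
  rot[8] = 5400055$10150055
  rot[9] = 400055$101500555
  rot[10] = 00055$1015005554
  rot[11] = 0055$10150055540
  rot[12] = 055$101500555400
  rot[13] = 55$1015005554000
  rot[14] = 5$10150055540005
  rot[15] = $101500555400055
Sorted (with $ < everything):
  sorted[0] = $101500555400055
  sorted[1] = 00055$1015005554
  sorted[2] = 0055$10150055540
  sorted[3] = 00555400055$1015
  sorted[4] = 01500555400055$1
  sorted[5] = 055$101500555400
  sorted[6] = 0555400055$10150
  sorted[7] = 101500555400055$
  sorted[8] = 1500555400055$10
  sorted[9] = 400055$101500555
  sorted[10] = 5$10150055540005
  sorted[11] = 500555400055$101
  sorted[12] = 5400055$10150055
  sorted[13] = 55$1015005554000
  sorted[14] = 55400055$1015005
  sorted[15] = 555400055$101500
sorted[15] = 555400055$101500

Answer: 555400055$101500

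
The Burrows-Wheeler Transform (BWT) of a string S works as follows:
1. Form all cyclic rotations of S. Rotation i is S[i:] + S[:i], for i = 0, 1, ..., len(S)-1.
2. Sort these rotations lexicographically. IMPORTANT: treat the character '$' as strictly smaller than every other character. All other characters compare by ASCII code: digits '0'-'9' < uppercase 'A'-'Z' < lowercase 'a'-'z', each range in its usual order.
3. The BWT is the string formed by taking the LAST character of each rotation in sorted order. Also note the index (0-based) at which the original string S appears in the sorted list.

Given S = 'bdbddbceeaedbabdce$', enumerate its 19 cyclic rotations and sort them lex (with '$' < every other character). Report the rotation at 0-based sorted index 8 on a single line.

Answer: ce$bdbddbceeaedbabd

Derivation:
All 19 rotations (rotation i = S[i:]+S[:i]):
  rot[0] = bdbddbceeaedbabdce$
  rot[1] = dbddbceeaedbabdce$b
  rot[2] = bddbceeaedbabdce$bd
  rot[3] = ddbceeaedbabdce$bdb
  rot[4] = dbceeaedbabdce$bdbd
  rot[5] = bceeaedbabdce$bdbdd
  rot[6] = ceeaedbabdce$bdbddb
  rot[7] = eeaedbabdce$bdbddbc
  rot[8] = eaedbabdce$bdbddbce
  rot[9] = aedbabdce$bdbddbcee
  rot[10] = edbabdce$bdbddbceea
  rot[11] = dbabdce$bdbddbceeae
  rot[12] = babdce$bdbddbceeaed
  rot[13] = abdce$bdbddbceeaedb
  rot[14] = bdce$bdbddbceeaedba
  rot[15] = dce$bdbddbceeaedbab
  rot[16] = ce$bdbddbceeaedbabd
  rot[17] = e$bdbddbceeaedbabdc
  rot[18] = $bdbddbceeaedbabdce
Sorted (with $ < everything):
  sorted[0] = $bdbddbceeaedbabdce
  sorted[1] = abdce$bdbddbceeaedb
  sorted[2] = aedbabdce$bdbddbcee
  sorted[3] = babdce$bdbddbceeaed
  sorted[4] = bceeaedbabdce$bdbdd
  sorted[5] = bdbddbceeaedbabdce$
  sorted[6] = bdce$bdbddbceeaedba
  sorted[7] = bddbceeaedbabdce$bd
  sorted[8] = ce$bdbddbceeaedbabd
  sorted[9] = ceeaedbabdce$bdbddb
  sorted[10] = dbabdce$bdbddbceeae
  sorted[11] = dbceeaedbabdce$bdbd
  sorted[12] = dbddbceeaedbabdce$b
  sorted[13] = dce$bdbddbceeaedbab
  sorted[14] = ddbceeaedbabdce$bdb
  sorted[15] = e$bdbddbceeaedbabdc
  sorted[16] = eaedbabdce$bdbddbce
  sorted[17] = edbabdce$bdbddbceea
  sorted[18] = eeaedbabdce$bdbddbc
sorted[8] = ce$bdbddbceeaedbabd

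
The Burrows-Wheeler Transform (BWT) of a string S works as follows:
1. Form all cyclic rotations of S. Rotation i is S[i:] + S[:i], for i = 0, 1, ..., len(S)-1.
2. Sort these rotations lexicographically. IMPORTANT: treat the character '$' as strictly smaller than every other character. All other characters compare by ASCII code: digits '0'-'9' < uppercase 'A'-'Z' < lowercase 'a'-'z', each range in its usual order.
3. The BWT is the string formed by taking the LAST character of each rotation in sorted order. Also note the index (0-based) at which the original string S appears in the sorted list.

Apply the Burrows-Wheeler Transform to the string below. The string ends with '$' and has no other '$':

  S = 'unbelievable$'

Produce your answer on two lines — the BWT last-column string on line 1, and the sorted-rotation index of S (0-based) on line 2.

Answer: evnalbilbeu$e
11

Derivation:
All 13 rotations (rotation i = S[i:]+S[:i]):
  rot[0] = unbelievable$
  rot[1] = nbelievable$u
  rot[2] = believable$un
  rot[3] = elievable$unb
  rot[4] = lievable$unbe
  rot[5] = ievable$unbel
  rot[6] = evable$unbeli
  rot[7] = vable$unbelie
  rot[8] = able$unbeliev
  rot[9] = ble$unbelieva
  rot[10] = le$unbelievab
  rot[11] = e$unbelievabl
  rot[12] = $unbelievable
Sorted (with $ < everything):
  sorted[0] = $unbelievable  (last char: 'e')
  sorted[1] = able$unbeliev  (last char: 'v')
  sorted[2] = believable$un  (last char: 'n')
  sorted[3] = ble$unbelieva  (last char: 'a')
  sorted[4] = e$unbelievabl  (last char: 'l')
  sorted[5] = elievable$unb  (last char: 'b')
  sorted[6] = evable$unbeli  (last char: 'i')
  sorted[7] = ievable$unbel  (last char: 'l')
  sorted[8] = le$unbelievab  (last char: 'b')
  sorted[9] = lievable$unbe  (last char: 'e')
  sorted[10] = nbelievable$u  (last char: 'u')
  sorted[11] = unbelievable$  (last char: '$')
  sorted[12] = vable$unbelie  (last char: 'e')
Last column: evnalbilbeu$e
Original string S is at sorted index 11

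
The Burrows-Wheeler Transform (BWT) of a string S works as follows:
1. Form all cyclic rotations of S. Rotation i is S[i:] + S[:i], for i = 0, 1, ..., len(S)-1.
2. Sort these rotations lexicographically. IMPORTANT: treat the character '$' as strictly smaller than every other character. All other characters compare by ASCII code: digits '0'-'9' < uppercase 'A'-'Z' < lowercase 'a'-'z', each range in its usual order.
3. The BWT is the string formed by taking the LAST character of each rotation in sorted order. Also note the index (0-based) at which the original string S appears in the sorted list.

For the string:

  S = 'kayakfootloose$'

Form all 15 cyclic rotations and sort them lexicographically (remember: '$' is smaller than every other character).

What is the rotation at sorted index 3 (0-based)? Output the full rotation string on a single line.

Answer: e$kayakfootloos

Derivation:
All 15 rotations (rotation i = S[i:]+S[:i]):
  rot[0] = kayakfootloose$
  rot[1] = ayakfootloose$k
  rot[2] = yakfootloose$ka
  rot[3] = akfootloose$kay
  rot[4] = kfootloose$kaya
  rot[5] = footloose$kayak
  rot[6] = ootloose$kayakf
  rot[7] = otloose$kayakfo
  rot[8] = tloose$kayakfoo
  rot[9] = loose$kayakfoot
  rot[10] = oose$kayakfootl
  rot[11] = ose$kayakfootlo
  rot[12] = se$kayakfootloo
  rot[13] = e$kayakfootloos
  rot[14] = $kayakfootloose
Sorted (with $ < everything):
  sorted[0] = $kayakfootloose
  sorted[1] = akfootloose$kay
  sorted[2] = ayakfootloose$k
  sorted[3] = e$kayakfootloos
  sorted[4] = footloose$kayak
  sorted[5] = kayakfootloose$
  sorted[6] = kfootloose$kaya
  sorted[7] = loose$kayakfoot
  sorted[8] = oose$kayakfootl
  sorted[9] = ootloose$kayakf
  sorted[10] = ose$kayakfootlo
  sorted[11] = otloose$kayakfo
  sorted[12] = se$kayakfootloo
  sorted[13] = tloose$kayakfoo
  sorted[14] = yakfootloose$ka
sorted[3] = e$kayakfootloos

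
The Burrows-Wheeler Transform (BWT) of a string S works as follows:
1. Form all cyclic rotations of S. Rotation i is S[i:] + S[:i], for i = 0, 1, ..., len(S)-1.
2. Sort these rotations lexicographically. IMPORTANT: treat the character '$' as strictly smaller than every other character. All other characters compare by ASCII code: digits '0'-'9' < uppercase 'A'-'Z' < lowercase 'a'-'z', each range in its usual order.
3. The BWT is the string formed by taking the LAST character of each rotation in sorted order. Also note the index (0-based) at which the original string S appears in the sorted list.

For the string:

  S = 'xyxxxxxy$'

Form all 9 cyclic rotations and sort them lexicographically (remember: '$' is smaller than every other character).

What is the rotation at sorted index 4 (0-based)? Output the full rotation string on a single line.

Answer: xxy$xyxxx

Derivation:
All 9 rotations (rotation i = S[i:]+S[:i]):
  rot[0] = xyxxxxxy$
  rot[1] = yxxxxxy$x
  rot[2] = xxxxxy$xy
  rot[3] = xxxxy$xyx
  rot[4] = xxxy$xyxx
  rot[5] = xxy$xyxxx
  rot[6] = xy$xyxxxx
  rot[7] = y$xyxxxxx
  rot[8] = $xyxxxxxy
Sorted (with $ < everything):
  sorted[0] = $xyxxxxxy
  sorted[1] = xxxxxy$xy
  sorted[2] = xxxxy$xyx
  sorted[3] = xxxy$xyxx
  sorted[4] = xxy$xyxxx
  sorted[5] = xy$xyxxxx
  sorted[6] = xyxxxxxy$
  sorted[7] = y$xyxxxxx
  sorted[8] = yxxxxxy$x
sorted[4] = xxy$xyxxx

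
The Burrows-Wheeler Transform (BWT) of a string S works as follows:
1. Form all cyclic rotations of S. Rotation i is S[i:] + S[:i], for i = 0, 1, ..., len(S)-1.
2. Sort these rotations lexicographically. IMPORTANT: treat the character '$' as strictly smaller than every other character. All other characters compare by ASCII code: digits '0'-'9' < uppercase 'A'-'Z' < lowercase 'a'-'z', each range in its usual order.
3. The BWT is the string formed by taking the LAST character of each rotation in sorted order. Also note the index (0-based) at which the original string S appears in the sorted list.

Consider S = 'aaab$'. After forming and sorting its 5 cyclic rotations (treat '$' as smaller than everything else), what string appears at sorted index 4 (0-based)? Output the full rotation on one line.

All 5 rotations (rotation i = S[i:]+S[:i]):
  rot[0] = aaab$
  rot[1] = aab$a
  rot[2] = ab$aa
  rot[3] = b$aaa
  rot[4] = $aaab
Sorted (with $ < everything):
  sorted[0] = $aaab
  sorted[1] = aaab$
  sorted[2] = aab$a
  sorted[3] = ab$aa
  sorted[4] = b$aaa
sorted[4] = b$aaa

Answer: b$aaa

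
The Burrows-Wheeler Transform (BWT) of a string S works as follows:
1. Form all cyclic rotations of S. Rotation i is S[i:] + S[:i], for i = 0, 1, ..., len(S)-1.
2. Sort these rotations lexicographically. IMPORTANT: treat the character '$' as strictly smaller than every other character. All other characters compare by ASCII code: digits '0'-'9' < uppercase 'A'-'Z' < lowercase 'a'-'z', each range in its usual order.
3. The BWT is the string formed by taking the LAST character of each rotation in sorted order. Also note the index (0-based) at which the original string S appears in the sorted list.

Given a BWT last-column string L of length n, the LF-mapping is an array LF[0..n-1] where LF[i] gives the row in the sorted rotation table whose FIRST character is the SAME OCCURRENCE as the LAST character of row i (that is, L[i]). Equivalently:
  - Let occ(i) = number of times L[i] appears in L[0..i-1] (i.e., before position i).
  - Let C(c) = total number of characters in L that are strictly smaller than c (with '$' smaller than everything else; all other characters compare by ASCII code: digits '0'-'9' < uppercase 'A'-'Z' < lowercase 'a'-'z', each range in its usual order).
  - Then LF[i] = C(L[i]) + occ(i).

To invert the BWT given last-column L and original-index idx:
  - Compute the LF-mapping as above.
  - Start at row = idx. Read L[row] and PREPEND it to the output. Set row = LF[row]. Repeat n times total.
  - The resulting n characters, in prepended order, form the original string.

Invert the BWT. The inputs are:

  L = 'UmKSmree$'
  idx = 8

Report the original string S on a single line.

LF mapping: 3 6 1 2 7 8 4 5 0
Walk LF starting at row 8, prepending L[row]:
  step 1: row=8, L[8]='$', prepend. Next row=LF[8]=0
  step 2: row=0, L[0]='U', prepend. Next row=LF[0]=3
  step 3: row=3, L[3]='S', prepend. Next row=LF[3]=2
  step 4: row=2, L[2]='K', prepend. Next row=LF[2]=1
  step 5: row=1, L[1]='m', prepend. Next row=LF[1]=6
  step 6: row=6, L[6]='e', prepend. Next row=LF[6]=4
  step 7: row=4, L[4]='m', prepend. Next row=LF[4]=7
  step 8: row=7, L[7]='e', prepend. Next row=LF[7]=5
  step 9: row=5, L[5]='r', prepend. Next row=LF[5]=8
Reversed output: rememKSU$

Answer: rememKSU$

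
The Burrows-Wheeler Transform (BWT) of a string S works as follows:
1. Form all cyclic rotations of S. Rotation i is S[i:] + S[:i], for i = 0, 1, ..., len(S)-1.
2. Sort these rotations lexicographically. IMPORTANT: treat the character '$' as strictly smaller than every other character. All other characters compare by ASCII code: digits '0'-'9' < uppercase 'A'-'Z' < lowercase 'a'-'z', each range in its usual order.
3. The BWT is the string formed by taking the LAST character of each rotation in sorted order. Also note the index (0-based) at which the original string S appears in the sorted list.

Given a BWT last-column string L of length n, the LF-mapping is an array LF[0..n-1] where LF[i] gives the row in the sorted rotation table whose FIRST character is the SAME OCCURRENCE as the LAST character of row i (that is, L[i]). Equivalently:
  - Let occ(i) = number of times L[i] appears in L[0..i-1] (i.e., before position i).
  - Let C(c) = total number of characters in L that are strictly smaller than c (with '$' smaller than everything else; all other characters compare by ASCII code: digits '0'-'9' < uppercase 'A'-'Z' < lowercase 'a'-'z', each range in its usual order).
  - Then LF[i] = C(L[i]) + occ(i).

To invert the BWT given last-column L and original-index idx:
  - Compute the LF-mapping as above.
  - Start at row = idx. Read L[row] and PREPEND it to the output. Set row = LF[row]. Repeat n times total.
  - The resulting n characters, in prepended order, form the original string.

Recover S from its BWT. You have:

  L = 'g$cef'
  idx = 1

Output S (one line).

LF mapping: 4 0 1 2 3
Walk LF starting at row 1, prepending L[row]:
  step 1: row=1, L[1]='$', prepend. Next row=LF[1]=0
  step 2: row=0, L[0]='g', prepend. Next row=LF[0]=4
  step 3: row=4, L[4]='f', prepend. Next row=LF[4]=3
  step 4: row=3, L[3]='e', prepend. Next row=LF[3]=2
  step 5: row=2, L[2]='c', prepend. Next row=LF[2]=1
Reversed output: cefg$

Answer: cefg$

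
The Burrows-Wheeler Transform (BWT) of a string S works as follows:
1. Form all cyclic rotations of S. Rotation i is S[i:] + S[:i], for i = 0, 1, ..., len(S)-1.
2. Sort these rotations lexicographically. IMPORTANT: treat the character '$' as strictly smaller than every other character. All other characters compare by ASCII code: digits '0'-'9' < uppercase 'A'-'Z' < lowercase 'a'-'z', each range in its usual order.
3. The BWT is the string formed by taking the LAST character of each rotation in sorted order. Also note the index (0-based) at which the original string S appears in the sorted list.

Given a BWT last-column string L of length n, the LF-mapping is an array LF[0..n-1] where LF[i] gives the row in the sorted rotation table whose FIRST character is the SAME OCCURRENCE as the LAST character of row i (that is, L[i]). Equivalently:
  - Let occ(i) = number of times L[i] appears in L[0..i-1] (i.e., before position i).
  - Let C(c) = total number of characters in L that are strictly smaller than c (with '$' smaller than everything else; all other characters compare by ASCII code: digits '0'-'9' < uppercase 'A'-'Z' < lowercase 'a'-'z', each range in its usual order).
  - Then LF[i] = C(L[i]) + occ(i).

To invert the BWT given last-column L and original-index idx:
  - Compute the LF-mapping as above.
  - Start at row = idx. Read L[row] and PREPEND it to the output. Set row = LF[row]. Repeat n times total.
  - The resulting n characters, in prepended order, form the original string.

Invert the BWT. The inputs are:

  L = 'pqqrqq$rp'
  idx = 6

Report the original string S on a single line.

LF mapping: 1 3 4 7 5 6 0 8 2
Walk LF starting at row 6, prepending L[row]:
  step 1: row=6, L[6]='$', prepend. Next row=LF[6]=0
  step 2: row=0, L[0]='p', prepend. Next row=LF[0]=1
  step 3: row=1, L[1]='q', prepend. Next row=LF[1]=3
  step 4: row=3, L[3]='r', prepend. Next row=LF[3]=7
  step 5: row=7, L[7]='r', prepend. Next row=LF[7]=8
  step 6: row=8, L[8]='p', prepend. Next row=LF[8]=2
  step 7: row=2, L[2]='q', prepend. Next row=LF[2]=4
  step 8: row=4, L[4]='q', prepend. Next row=LF[4]=5
  step 9: row=5, L[5]='q', prepend. Next row=LF[5]=6
Reversed output: qqqprrqp$

Answer: qqqprrqp$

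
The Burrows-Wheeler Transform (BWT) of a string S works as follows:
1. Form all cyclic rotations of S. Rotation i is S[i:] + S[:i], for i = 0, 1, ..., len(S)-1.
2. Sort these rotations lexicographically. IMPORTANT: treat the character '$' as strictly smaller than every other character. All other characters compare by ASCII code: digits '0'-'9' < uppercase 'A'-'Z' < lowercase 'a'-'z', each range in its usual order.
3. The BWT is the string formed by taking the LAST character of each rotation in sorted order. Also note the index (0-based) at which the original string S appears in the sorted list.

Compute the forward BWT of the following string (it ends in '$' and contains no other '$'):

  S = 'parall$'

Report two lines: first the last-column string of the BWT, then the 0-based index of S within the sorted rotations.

Answer: lrpla$a
5

Derivation:
All 7 rotations (rotation i = S[i:]+S[:i]):
  rot[0] = parall$
  rot[1] = arall$p
  rot[2] = rall$pa
  rot[3] = all$par
  rot[4] = ll$para
  rot[5] = l$paral
  rot[6] = $parall
Sorted (with $ < everything):
  sorted[0] = $parall  (last char: 'l')
  sorted[1] = all$par  (last char: 'r')
  sorted[2] = arall$p  (last char: 'p')
  sorted[3] = l$paral  (last char: 'l')
  sorted[4] = ll$para  (last char: 'a')
  sorted[5] = parall$  (last char: '$')
  sorted[6] = rall$pa  (last char: 'a')
Last column: lrpla$a
Original string S is at sorted index 5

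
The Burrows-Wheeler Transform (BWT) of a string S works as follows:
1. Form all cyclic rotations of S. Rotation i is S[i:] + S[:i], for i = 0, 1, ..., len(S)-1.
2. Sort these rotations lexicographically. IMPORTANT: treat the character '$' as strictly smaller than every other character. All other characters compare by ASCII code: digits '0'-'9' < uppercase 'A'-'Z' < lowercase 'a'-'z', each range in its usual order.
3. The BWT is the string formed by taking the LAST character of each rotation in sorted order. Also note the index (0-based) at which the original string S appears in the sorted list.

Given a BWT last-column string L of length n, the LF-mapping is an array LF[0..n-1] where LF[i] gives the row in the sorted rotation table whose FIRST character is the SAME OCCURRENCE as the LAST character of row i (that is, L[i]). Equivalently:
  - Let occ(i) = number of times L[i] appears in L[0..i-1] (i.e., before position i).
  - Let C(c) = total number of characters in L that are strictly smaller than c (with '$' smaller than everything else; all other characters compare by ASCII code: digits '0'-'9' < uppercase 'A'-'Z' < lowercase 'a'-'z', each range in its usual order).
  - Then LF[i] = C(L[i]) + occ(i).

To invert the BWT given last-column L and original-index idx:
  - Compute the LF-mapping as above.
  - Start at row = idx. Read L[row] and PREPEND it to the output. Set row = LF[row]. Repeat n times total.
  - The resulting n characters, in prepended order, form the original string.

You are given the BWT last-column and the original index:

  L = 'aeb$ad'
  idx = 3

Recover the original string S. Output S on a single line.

LF mapping: 1 5 3 0 2 4
Walk LF starting at row 3, prepending L[row]:
  step 1: row=3, L[3]='$', prepend. Next row=LF[3]=0
  step 2: row=0, L[0]='a', prepend. Next row=LF[0]=1
  step 3: row=1, L[1]='e', prepend. Next row=LF[1]=5
  step 4: row=5, L[5]='d', prepend. Next row=LF[5]=4
  step 5: row=4, L[4]='a', prepend. Next row=LF[4]=2
  step 6: row=2, L[2]='b', prepend. Next row=LF[2]=3
Reversed output: badea$

Answer: badea$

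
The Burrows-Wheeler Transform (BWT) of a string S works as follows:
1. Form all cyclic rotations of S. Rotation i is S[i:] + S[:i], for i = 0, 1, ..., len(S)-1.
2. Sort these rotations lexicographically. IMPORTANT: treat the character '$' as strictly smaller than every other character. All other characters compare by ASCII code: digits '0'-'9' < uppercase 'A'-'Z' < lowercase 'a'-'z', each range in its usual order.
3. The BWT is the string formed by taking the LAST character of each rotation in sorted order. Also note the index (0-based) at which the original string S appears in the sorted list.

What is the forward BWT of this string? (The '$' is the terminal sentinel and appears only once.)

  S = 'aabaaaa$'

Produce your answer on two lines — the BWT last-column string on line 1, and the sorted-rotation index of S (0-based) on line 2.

Answer: aaaab$aa
5

Derivation:
All 8 rotations (rotation i = S[i:]+S[:i]):
  rot[0] = aabaaaa$
  rot[1] = abaaaa$a
  rot[2] = baaaa$aa
  rot[3] = aaaa$aab
  rot[4] = aaa$aaba
  rot[5] = aa$aabaa
  rot[6] = a$aabaaa
  rot[7] = $aabaaaa
Sorted (with $ < everything):
  sorted[0] = $aabaaaa  (last char: 'a')
  sorted[1] = a$aabaaa  (last char: 'a')
  sorted[2] = aa$aabaa  (last char: 'a')
  sorted[3] = aaa$aaba  (last char: 'a')
  sorted[4] = aaaa$aab  (last char: 'b')
  sorted[5] = aabaaaa$  (last char: '$')
  sorted[6] = abaaaa$a  (last char: 'a')
  sorted[7] = baaaa$aa  (last char: 'a')
Last column: aaaab$aa
Original string S is at sorted index 5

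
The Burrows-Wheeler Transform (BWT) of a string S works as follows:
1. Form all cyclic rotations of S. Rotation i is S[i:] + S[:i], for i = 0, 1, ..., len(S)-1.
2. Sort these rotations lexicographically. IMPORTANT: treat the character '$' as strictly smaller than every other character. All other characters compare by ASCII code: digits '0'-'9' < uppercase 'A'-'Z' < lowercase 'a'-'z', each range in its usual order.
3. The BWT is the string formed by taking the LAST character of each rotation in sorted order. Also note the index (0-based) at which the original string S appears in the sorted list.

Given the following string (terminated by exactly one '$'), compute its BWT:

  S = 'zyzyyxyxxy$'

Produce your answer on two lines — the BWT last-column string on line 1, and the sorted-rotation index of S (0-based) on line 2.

Answer: yyxyxxyzzy$
10

Derivation:
All 11 rotations (rotation i = S[i:]+S[:i]):
  rot[0] = zyzyyxyxxy$
  rot[1] = yzyyxyxxy$z
  rot[2] = zyyxyxxy$zy
  rot[3] = yyxyxxy$zyz
  rot[4] = yxyxxy$zyzy
  rot[5] = xyxxy$zyzyy
  rot[6] = yxxy$zyzyyx
  rot[7] = xxy$zyzyyxy
  rot[8] = xy$zyzyyxyx
  rot[9] = y$zyzyyxyxx
  rot[10] = $zyzyyxyxxy
Sorted (with $ < everything):
  sorted[0] = $zyzyyxyxxy  (last char: 'y')
  sorted[1] = xxy$zyzyyxy  (last char: 'y')
  sorted[2] = xy$zyzyyxyx  (last char: 'x')
  sorted[3] = xyxxy$zyzyy  (last char: 'y')
  sorted[4] = y$zyzyyxyxx  (last char: 'x')
  sorted[5] = yxxy$zyzyyx  (last char: 'x')
  sorted[6] = yxyxxy$zyzy  (last char: 'y')
  sorted[7] = yyxyxxy$zyz  (last char: 'z')
  sorted[8] = yzyyxyxxy$z  (last char: 'z')
  sorted[9] = zyyxyxxy$zy  (last char: 'y')
  sorted[10] = zyzyyxyxxy$  (last char: '$')
Last column: yyxyxxyzzy$
Original string S is at sorted index 10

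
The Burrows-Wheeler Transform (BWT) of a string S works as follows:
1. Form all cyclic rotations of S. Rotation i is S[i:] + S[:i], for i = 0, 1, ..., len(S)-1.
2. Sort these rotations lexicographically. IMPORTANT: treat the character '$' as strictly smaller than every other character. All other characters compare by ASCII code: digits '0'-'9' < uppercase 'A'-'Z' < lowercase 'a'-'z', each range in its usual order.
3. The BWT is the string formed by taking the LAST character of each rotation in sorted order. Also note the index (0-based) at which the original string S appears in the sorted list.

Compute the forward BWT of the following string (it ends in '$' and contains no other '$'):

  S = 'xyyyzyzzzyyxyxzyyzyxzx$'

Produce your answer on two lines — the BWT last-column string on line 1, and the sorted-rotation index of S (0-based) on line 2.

Answer: xzy$yyyzxzxzyyyzxyzxyzy
3

Derivation:
All 23 rotations (rotation i = S[i:]+S[:i]):
  rot[0] = xyyyzyzzzyyxyxzyyzyxzx$
  rot[1] = yyyzyzzzyyxyxzyyzyxzx$x
  rot[2] = yyzyzzzyyxyxzyyzyxzx$xy
  rot[3] = yzyzzzyyxyxzyyzyxzx$xyy
  rot[4] = zyzzzyyxyxzyyzyxzx$xyyy
  rot[5] = yzzzyyxyxzyyzyxzx$xyyyz
  rot[6] = zzzyyxyxzyyzyxzx$xyyyzy
  rot[7] = zzyyxyxzyyzyxzx$xyyyzyz
  rot[8] = zyyxyxzyyzyxzx$xyyyzyzz
  rot[9] = yyxyxzyyzyxzx$xyyyzyzzz
  rot[10] = yxyxzyyzyxzx$xyyyzyzzzy
  rot[11] = xyxzyyzyxzx$xyyyzyzzzyy
  rot[12] = yxzyyzyxzx$xyyyzyzzzyyx
  rot[13] = xzyyzyxzx$xyyyzyzzzyyxy
  rot[14] = zyyzyxzx$xyyyzyzzzyyxyx
  rot[15] = yyzyxzx$xyyyzyzzzyyxyxz
  rot[16] = yzyxzx$xyyyzyzzzyyxyxzy
  rot[17] = zyxzx$xyyyzyzzzyyxyxzyy
  rot[18] = yxzx$xyyyzyzzzyyxyxzyyz
  rot[19] = xzx$xyyyzyzzzyyxyxzyyzy
  rot[20] = zx$xyyyzyzzzyyxyxzyyzyx
  rot[21] = x$xyyyzyzzzyyxyxzyyzyxz
  rot[22] = $xyyyzyzzzyyxyxzyyzyxzx
Sorted (with $ < everything):
  sorted[0] = $xyyyzyzzzyyxyxzyyzyxzx  (last char: 'x')
  sorted[1] = x$xyyyzyzzzyyxyxzyyzyxz  (last char: 'z')
  sorted[2] = xyxzyyzyxzx$xyyyzyzzzyy  (last char: 'y')
  sorted[3] = xyyyzyzzzyyxyxzyyzyxzx$  (last char: '$')
  sorted[4] = xzx$xyyyzyzzzyyxyxzyyzy  (last char: 'y')
  sorted[5] = xzyyzyxzx$xyyyzyzzzyyxy  (last char: 'y')
  sorted[6] = yxyxzyyzyxzx$xyyyzyzzzy  (last char: 'y')
  sorted[7] = yxzx$xyyyzyzzzyyxyxzyyz  (last char: 'z')
  sorted[8] = yxzyyzyxzx$xyyyzyzzzyyx  (last char: 'x')
  sorted[9] = yyxyxzyyzyxzx$xyyyzyzzz  (last char: 'z')
  sorted[10] = yyyzyzzzyyxyxzyyzyxzx$x  (last char: 'x')
  sorted[11] = yyzyxzx$xyyyzyzzzyyxyxz  (last char: 'z')
  sorted[12] = yyzyzzzyyxyxzyyzyxzx$xy  (last char: 'y')
  sorted[13] = yzyxzx$xyyyzyzzzyyxyxzy  (last char: 'y')
  sorted[14] = yzyzzzyyxyxzyyzyxzx$xyy  (last char: 'y')
  sorted[15] = yzzzyyxyxzyyzyxzx$xyyyz  (last char: 'z')
  sorted[16] = zx$xyyyzyzzzyyxyxzyyzyx  (last char: 'x')
  sorted[17] = zyxzx$xyyyzyzzzyyxyxzyy  (last char: 'y')
  sorted[18] = zyyxyxzyyzyxzx$xyyyzyzz  (last char: 'z')
  sorted[19] = zyyzyxzx$xyyyzyzzzyyxyx  (last char: 'x')
  sorted[20] = zyzzzyyxyxzyyzyxzx$xyyy  (last char: 'y')
  sorted[21] = zzyyxyxzyyzyxzx$xyyyzyz  (last char: 'z')
  sorted[22] = zzzyyxyxzyyzyxzx$xyyyzy  (last char: 'y')
Last column: xzy$yyyzxzxzyyyzxyzxyzy
Original string S is at sorted index 3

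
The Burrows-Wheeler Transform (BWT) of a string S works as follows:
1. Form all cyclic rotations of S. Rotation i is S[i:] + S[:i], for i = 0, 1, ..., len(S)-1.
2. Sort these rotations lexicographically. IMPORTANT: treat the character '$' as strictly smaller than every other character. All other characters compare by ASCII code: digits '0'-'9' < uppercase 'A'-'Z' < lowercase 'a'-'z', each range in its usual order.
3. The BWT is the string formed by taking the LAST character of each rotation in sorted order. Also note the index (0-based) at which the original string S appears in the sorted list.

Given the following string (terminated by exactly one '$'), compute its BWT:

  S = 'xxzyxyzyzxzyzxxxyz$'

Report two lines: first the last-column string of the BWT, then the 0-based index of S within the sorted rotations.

All 19 rotations (rotation i = S[i:]+S[:i]):
  rot[0] = xxzyxyzyzxzyzxxxyz$
  rot[1] = xzyxyzyzxzyzxxxyz$x
  rot[2] = zyxyzyzxzyzxxxyz$xx
  rot[3] = yxyzyzxzyzxxxyz$xxz
  rot[4] = xyzyzxzyzxxxyz$xxzy
  rot[5] = yzyzxzyzxxxyz$xxzyx
  rot[6] = zyzxzyzxxxyz$xxzyxy
  rot[7] = yzxzyzxxxyz$xxzyxyz
  rot[8] = zxzyzxxxyz$xxzyxyzy
  rot[9] = xzyzxxxyz$xxzyxyzyz
  rot[10] = zyzxxxyz$xxzyxyzyzx
  rot[11] = yzxxxyz$xxzyxyzyzxz
  rot[12] = zxxxyz$xxzyxyzyzxzy
  rot[13] = xxxyz$xxzyxyzyzxzyz
  rot[14] = xxyz$xxzyxyzyzxzyzx
  rot[15] = xyz$xxzyxyzyzxzyzxx
  rot[16] = yz$xxzyxyzyzxzyzxxx
  rot[17] = z$xxzyxyzyzxzyzxxxy
  rot[18] = $xxzyxyzyzxzyzxxxyz
Sorted (with $ < everything):
  sorted[0] = $xxzyxyzyzxzyzxxxyz  (last char: 'z')
  sorted[1] = xxxyz$xxzyxyzyzxzyz  (last char: 'z')
  sorted[2] = xxyz$xxzyxyzyzxzyzx  (last char: 'x')
  sorted[3] = xxzyxyzyzxzyzxxxyz$  (last char: '$')
  sorted[4] = xyz$xxzyxyzyzxzyzxx  (last char: 'x')
  sorted[5] = xyzyzxzyzxxxyz$xxzy  (last char: 'y')
  sorted[6] = xzyxyzyzxzyzxxxyz$x  (last char: 'x')
  sorted[7] = xzyzxxxyz$xxzyxyzyz  (last char: 'z')
  sorted[8] = yxyzyzxzyzxxxyz$xxz  (last char: 'z')
  sorted[9] = yz$xxzyxyzyzxzyzxxx  (last char: 'x')
  sorted[10] = yzxxxyz$xxzyxyzyzxz  (last char: 'z')
  sorted[11] = yzxzyzxxxyz$xxzyxyz  (last char: 'z')
  sorted[12] = yzyzxzyzxxxyz$xxzyx  (last char: 'x')
  sorted[13] = z$xxzyxyzyzxzyzxxxy  (last char: 'y')
  sorted[14] = zxxxyz$xxzyxyzyzxzy  (last char: 'y')
  sorted[15] = zxzyzxxxyz$xxzyxyzy  (last char: 'y')
  sorted[16] = zyxyzyzxzyzxxxyz$xx  (last char: 'x')
  sorted[17] = zyzxxxyz$xxzyxyzyzx  (last char: 'x')
  sorted[18] = zyzxzyzxxxyz$xxzyxy  (last char: 'y')
Last column: zzx$xyxzzxzzxyyyxxy
Original string S is at sorted index 3

Answer: zzx$xyxzzxzzxyyyxxy
3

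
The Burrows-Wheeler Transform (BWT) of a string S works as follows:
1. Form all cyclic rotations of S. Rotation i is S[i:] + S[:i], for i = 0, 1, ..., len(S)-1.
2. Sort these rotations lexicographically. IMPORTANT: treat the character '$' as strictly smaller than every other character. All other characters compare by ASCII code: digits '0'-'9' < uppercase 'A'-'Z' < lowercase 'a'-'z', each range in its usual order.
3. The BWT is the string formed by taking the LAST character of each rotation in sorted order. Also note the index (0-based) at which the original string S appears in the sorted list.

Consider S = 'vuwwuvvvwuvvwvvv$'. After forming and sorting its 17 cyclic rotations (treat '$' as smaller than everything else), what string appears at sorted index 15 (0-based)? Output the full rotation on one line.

All 17 rotations (rotation i = S[i:]+S[:i]):
  rot[0] = vuwwuvvvwuvvwvvv$
  rot[1] = uwwuvvvwuvvwvvv$v
  rot[2] = wwuvvvwuvvwvvv$vu
  rot[3] = wuvvvwuvvwvvv$vuw
  rot[4] = uvvvwuvvwvvv$vuww
  rot[5] = vvvwuvvwvvv$vuwwu
  rot[6] = vvwuvvwvvv$vuwwuv
  rot[7] = vwuvvwvvv$vuwwuvv
  rot[8] = wuvvwvvv$vuwwuvvv
  rot[9] = uvvwvvv$vuwwuvvvw
  rot[10] = vvwvvv$vuwwuvvvwu
  rot[11] = vwvvv$vuwwuvvvwuv
  rot[12] = wvvv$vuwwuvvvwuvv
  rot[13] = vvv$vuwwuvvvwuvvw
  rot[14] = vv$vuwwuvvvwuvvwv
  rot[15] = v$vuwwuvvvwuvvwvv
  rot[16] = $vuwwuvvvwuvvwvvv
Sorted (with $ < everything):
  sorted[0] = $vuwwuvvvwuvvwvvv
  sorted[1] = uvvvwuvvwvvv$vuww
  sorted[2] = uvvwvvv$vuwwuvvvw
  sorted[3] = uwwuvvvwuvvwvvv$v
  sorted[4] = v$vuwwuvvvwuvvwvv
  sorted[5] = vuwwuvvvwuvvwvvv$
  sorted[6] = vv$vuwwuvvvwuvvwv
  sorted[7] = vvv$vuwwuvvvwuvvw
  sorted[8] = vvvwuvvwvvv$vuwwu
  sorted[9] = vvwuvvwvvv$vuwwuv
  sorted[10] = vvwvvv$vuwwuvvvwu
  sorted[11] = vwuvvwvvv$vuwwuvv
  sorted[12] = vwvvv$vuwwuvvvwuv
  sorted[13] = wuvvvwuvvwvvv$vuw
  sorted[14] = wuvvwvvv$vuwwuvvv
  sorted[15] = wvvv$vuwwuvvvwuvv
  sorted[16] = wwuvvvwuvvwvvv$vu
sorted[15] = wvvv$vuwwuvvvwuvv

Answer: wvvv$vuwwuvvvwuvv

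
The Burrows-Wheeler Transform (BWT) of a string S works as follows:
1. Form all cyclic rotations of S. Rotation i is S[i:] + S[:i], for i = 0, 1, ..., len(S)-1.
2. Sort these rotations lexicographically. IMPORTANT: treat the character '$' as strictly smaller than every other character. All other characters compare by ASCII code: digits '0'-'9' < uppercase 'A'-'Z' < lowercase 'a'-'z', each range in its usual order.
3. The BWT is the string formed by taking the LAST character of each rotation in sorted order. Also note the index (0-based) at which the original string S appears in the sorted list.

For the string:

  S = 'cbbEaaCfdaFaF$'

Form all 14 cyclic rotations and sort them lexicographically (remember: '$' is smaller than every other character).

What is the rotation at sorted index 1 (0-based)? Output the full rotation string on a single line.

Answer: CfdaFaF$cbbEaa

Derivation:
All 14 rotations (rotation i = S[i:]+S[:i]):
  rot[0] = cbbEaaCfdaFaF$
  rot[1] = bbEaaCfdaFaF$c
  rot[2] = bEaaCfdaFaF$cb
  rot[3] = EaaCfdaFaF$cbb
  rot[4] = aaCfdaFaF$cbbE
  rot[5] = aCfdaFaF$cbbEa
  rot[6] = CfdaFaF$cbbEaa
  rot[7] = fdaFaF$cbbEaaC
  rot[8] = daFaF$cbbEaaCf
  rot[9] = aFaF$cbbEaaCfd
  rot[10] = FaF$cbbEaaCfda
  rot[11] = aF$cbbEaaCfdaF
  rot[12] = F$cbbEaaCfdaFa
  rot[13] = $cbbEaaCfdaFaF
Sorted (with $ < everything):
  sorted[0] = $cbbEaaCfdaFaF
  sorted[1] = CfdaFaF$cbbEaa
  sorted[2] = EaaCfdaFaF$cbb
  sorted[3] = F$cbbEaaCfdaFa
  sorted[4] = FaF$cbbEaaCfda
  sorted[5] = aCfdaFaF$cbbEa
  sorted[6] = aF$cbbEaaCfdaF
  sorted[7] = aFaF$cbbEaaCfd
  sorted[8] = aaCfdaFaF$cbbE
  sorted[9] = bEaaCfdaFaF$cb
  sorted[10] = bbEaaCfdaFaF$c
  sorted[11] = cbbEaaCfdaFaF$
  sorted[12] = daFaF$cbbEaaCf
  sorted[13] = fdaFaF$cbbEaaC
sorted[1] = CfdaFaF$cbbEaa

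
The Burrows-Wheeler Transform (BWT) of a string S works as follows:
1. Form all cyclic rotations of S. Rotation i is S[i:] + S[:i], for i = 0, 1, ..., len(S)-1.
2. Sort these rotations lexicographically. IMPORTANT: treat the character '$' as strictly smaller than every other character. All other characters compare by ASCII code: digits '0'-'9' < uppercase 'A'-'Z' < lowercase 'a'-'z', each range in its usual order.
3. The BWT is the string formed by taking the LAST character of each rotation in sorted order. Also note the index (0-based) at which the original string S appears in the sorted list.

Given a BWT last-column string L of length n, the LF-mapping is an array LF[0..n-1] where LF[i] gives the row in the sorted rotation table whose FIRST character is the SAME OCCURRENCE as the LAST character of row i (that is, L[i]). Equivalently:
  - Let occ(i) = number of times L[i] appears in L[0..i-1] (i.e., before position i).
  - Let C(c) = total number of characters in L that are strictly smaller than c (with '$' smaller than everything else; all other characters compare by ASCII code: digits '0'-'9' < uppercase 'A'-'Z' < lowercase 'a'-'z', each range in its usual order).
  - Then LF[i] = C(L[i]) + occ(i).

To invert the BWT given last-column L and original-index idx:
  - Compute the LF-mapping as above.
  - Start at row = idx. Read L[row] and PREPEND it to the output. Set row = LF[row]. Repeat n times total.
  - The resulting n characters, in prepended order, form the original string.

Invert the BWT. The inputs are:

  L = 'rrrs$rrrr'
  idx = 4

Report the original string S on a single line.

LF mapping: 1 2 3 8 0 4 5 6 7
Walk LF starting at row 4, prepending L[row]:
  step 1: row=4, L[4]='$', prepend. Next row=LF[4]=0
  step 2: row=0, L[0]='r', prepend. Next row=LF[0]=1
  step 3: row=1, L[1]='r', prepend. Next row=LF[1]=2
  step 4: row=2, L[2]='r', prepend. Next row=LF[2]=3
  step 5: row=3, L[3]='s', prepend. Next row=LF[3]=8
  step 6: row=8, L[8]='r', prepend. Next row=LF[8]=7
  step 7: row=7, L[7]='r', prepend. Next row=LF[7]=6
  step 8: row=6, L[6]='r', prepend. Next row=LF[6]=5
  step 9: row=5, L[5]='r', prepend. Next row=LF[5]=4
Reversed output: rrrrsrrr$

Answer: rrrrsrrr$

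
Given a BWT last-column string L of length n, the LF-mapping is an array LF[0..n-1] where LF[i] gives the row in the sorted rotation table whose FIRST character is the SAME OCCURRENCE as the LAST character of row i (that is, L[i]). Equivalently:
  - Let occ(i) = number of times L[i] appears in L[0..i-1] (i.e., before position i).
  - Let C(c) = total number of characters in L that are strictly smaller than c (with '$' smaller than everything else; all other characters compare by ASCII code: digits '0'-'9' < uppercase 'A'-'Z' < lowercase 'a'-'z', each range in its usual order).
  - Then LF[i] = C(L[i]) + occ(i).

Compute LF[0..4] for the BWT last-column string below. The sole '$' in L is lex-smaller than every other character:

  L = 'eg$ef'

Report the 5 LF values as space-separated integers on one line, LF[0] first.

Answer: 1 4 0 2 3

Derivation:
Char counts: '$':1, 'e':2, 'f':1, 'g':1
C (first-col start): C('$')=0, C('e')=1, C('f')=3, C('g')=4
L[0]='e': occ=0, LF[0]=C('e')+0=1+0=1
L[1]='g': occ=0, LF[1]=C('g')+0=4+0=4
L[2]='$': occ=0, LF[2]=C('$')+0=0+0=0
L[3]='e': occ=1, LF[3]=C('e')+1=1+1=2
L[4]='f': occ=0, LF[4]=C('f')+0=3+0=3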